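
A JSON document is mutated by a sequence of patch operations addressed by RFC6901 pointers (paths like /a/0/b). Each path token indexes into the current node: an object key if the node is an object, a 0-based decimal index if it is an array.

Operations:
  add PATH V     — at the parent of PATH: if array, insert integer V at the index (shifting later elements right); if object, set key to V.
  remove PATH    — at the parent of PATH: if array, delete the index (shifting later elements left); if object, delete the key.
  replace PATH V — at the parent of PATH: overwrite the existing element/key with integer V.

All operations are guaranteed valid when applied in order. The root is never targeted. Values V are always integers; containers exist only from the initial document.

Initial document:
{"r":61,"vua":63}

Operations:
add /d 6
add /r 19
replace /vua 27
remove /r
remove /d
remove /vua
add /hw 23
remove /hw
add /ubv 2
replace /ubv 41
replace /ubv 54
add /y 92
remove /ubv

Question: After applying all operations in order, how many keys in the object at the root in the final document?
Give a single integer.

After op 1 (add /d 6): {"d":6,"r":61,"vua":63}
After op 2 (add /r 19): {"d":6,"r":19,"vua":63}
After op 3 (replace /vua 27): {"d":6,"r":19,"vua":27}
After op 4 (remove /r): {"d":6,"vua":27}
After op 5 (remove /d): {"vua":27}
After op 6 (remove /vua): {}
After op 7 (add /hw 23): {"hw":23}
After op 8 (remove /hw): {}
After op 9 (add /ubv 2): {"ubv":2}
After op 10 (replace /ubv 41): {"ubv":41}
After op 11 (replace /ubv 54): {"ubv":54}
After op 12 (add /y 92): {"ubv":54,"y":92}
After op 13 (remove /ubv): {"y":92}
Size at the root: 1

Answer: 1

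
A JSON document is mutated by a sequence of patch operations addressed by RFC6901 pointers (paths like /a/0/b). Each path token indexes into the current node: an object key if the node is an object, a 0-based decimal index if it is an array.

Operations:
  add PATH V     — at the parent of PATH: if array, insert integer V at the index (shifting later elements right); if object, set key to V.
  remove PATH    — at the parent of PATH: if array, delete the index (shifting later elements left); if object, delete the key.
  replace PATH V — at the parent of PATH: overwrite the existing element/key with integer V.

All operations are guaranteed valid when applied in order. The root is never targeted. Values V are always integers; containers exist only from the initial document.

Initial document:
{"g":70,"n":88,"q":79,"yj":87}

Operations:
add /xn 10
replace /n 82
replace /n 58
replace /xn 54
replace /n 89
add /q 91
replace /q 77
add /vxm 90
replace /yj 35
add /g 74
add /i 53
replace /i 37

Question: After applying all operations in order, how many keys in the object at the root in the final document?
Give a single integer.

Answer: 7

Derivation:
After op 1 (add /xn 10): {"g":70,"n":88,"q":79,"xn":10,"yj":87}
After op 2 (replace /n 82): {"g":70,"n":82,"q":79,"xn":10,"yj":87}
After op 3 (replace /n 58): {"g":70,"n":58,"q":79,"xn":10,"yj":87}
After op 4 (replace /xn 54): {"g":70,"n":58,"q":79,"xn":54,"yj":87}
After op 5 (replace /n 89): {"g":70,"n":89,"q":79,"xn":54,"yj":87}
After op 6 (add /q 91): {"g":70,"n":89,"q":91,"xn":54,"yj":87}
After op 7 (replace /q 77): {"g":70,"n":89,"q":77,"xn":54,"yj":87}
After op 8 (add /vxm 90): {"g":70,"n":89,"q":77,"vxm":90,"xn":54,"yj":87}
After op 9 (replace /yj 35): {"g":70,"n":89,"q":77,"vxm":90,"xn":54,"yj":35}
After op 10 (add /g 74): {"g":74,"n":89,"q":77,"vxm":90,"xn":54,"yj":35}
After op 11 (add /i 53): {"g":74,"i":53,"n":89,"q":77,"vxm":90,"xn":54,"yj":35}
After op 12 (replace /i 37): {"g":74,"i":37,"n":89,"q":77,"vxm":90,"xn":54,"yj":35}
Size at the root: 7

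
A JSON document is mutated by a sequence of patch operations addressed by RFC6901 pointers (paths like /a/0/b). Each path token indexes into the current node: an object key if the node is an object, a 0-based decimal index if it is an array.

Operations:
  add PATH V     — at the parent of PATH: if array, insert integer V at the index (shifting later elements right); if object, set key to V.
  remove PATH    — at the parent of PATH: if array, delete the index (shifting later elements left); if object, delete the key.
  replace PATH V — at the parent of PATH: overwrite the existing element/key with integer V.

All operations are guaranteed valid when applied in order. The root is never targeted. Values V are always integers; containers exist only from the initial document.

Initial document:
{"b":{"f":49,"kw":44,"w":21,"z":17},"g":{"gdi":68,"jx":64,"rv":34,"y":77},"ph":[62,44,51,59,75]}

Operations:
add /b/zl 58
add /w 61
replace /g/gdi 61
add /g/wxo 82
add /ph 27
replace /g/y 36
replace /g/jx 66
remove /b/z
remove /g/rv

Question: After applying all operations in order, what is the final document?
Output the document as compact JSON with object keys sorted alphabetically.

After op 1 (add /b/zl 58): {"b":{"f":49,"kw":44,"w":21,"z":17,"zl":58},"g":{"gdi":68,"jx":64,"rv":34,"y":77},"ph":[62,44,51,59,75]}
After op 2 (add /w 61): {"b":{"f":49,"kw":44,"w":21,"z":17,"zl":58},"g":{"gdi":68,"jx":64,"rv":34,"y":77},"ph":[62,44,51,59,75],"w":61}
After op 3 (replace /g/gdi 61): {"b":{"f":49,"kw":44,"w":21,"z":17,"zl":58},"g":{"gdi":61,"jx":64,"rv":34,"y":77},"ph":[62,44,51,59,75],"w":61}
After op 4 (add /g/wxo 82): {"b":{"f":49,"kw":44,"w":21,"z":17,"zl":58},"g":{"gdi":61,"jx":64,"rv":34,"wxo":82,"y":77},"ph":[62,44,51,59,75],"w":61}
After op 5 (add /ph 27): {"b":{"f":49,"kw":44,"w":21,"z":17,"zl":58},"g":{"gdi":61,"jx":64,"rv":34,"wxo":82,"y":77},"ph":27,"w":61}
After op 6 (replace /g/y 36): {"b":{"f":49,"kw":44,"w":21,"z":17,"zl":58},"g":{"gdi":61,"jx":64,"rv":34,"wxo":82,"y":36},"ph":27,"w":61}
After op 7 (replace /g/jx 66): {"b":{"f":49,"kw":44,"w":21,"z":17,"zl":58},"g":{"gdi":61,"jx":66,"rv":34,"wxo":82,"y":36},"ph":27,"w":61}
After op 8 (remove /b/z): {"b":{"f":49,"kw":44,"w":21,"zl":58},"g":{"gdi":61,"jx":66,"rv":34,"wxo":82,"y":36},"ph":27,"w":61}
After op 9 (remove /g/rv): {"b":{"f":49,"kw":44,"w":21,"zl":58},"g":{"gdi":61,"jx":66,"wxo":82,"y":36},"ph":27,"w":61}

Answer: {"b":{"f":49,"kw":44,"w":21,"zl":58},"g":{"gdi":61,"jx":66,"wxo":82,"y":36},"ph":27,"w":61}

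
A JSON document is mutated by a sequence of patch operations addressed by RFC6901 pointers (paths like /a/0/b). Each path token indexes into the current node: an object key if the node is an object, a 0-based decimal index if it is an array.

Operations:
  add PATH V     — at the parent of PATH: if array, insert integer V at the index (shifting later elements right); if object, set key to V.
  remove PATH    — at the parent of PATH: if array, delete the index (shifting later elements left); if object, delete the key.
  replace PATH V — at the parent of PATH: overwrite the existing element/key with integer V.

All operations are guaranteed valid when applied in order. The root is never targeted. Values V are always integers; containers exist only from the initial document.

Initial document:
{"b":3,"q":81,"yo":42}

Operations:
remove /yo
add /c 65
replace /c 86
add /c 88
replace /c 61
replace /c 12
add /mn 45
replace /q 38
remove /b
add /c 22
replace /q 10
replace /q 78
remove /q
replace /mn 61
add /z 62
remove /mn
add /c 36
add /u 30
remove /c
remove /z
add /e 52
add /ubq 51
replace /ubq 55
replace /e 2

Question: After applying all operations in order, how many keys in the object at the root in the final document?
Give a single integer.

After op 1 (remove /yo): {"b":3,"q":81}
After op 2 (add /c 65): {"b":3,"c":65,"q":81}
After op 3 (replace /c 86): {"b":3,"c":86,"q":81}
After op 4 (add /c 88): {"b":3,"c":88,"q":81}
After op 5 (replace /c 61): {"b":3,"c":61,"q":81}
After op 6 (replace /c 12): {"b":3,"c":12,"q":81}
After op 7 (add /mn 45): {"b":3,"c":12,"mn":45,"q":81}
After op 8 (replace /q 38): {"b":3,"c":12,"mn":45,"q":38}
After op 9 (remove /b): {"c":12,"mn":45,"q":38}
After op 10 (add /c 22): {"c":22,"mn":45,"q":38}
After op 11 (replace /q 10): {"c":22,"mn":45,"q":10}
After op 12 (replace /q 78): {"c":22,"mn":45,"q":78}
After op 13 (remove /q): {"c":22,"mn":45}
After op 14 (replace /mn 61): {"c":22,"mn":61}
After op 15 (add /z 62): {"c":22,"mn":61,"z":62}
After op 16 (remove /mn): {"c":22,"z":62}
After op 17 (add /c 36): {"c":36,"z":62}
After op 18 (add /u 30): {"c":36,"u":30,"z":62}
After op 19 (remove /c): {"u":30,"z":62}
After op 20 (remove /z): {"u":30}
After op 21 (add /e 52): {"e":52,"u":30}
After op 22 (add /ubq 51): {"e":52,"u":30,"ubq":51}
After op 23 (replace /ubq 55): {"e":52,"u":30,"ubq":55}
After op 24 (replace /e 2): {"e":2,"u":30,"ubq":55}
Size at the root: 3

Answer: 3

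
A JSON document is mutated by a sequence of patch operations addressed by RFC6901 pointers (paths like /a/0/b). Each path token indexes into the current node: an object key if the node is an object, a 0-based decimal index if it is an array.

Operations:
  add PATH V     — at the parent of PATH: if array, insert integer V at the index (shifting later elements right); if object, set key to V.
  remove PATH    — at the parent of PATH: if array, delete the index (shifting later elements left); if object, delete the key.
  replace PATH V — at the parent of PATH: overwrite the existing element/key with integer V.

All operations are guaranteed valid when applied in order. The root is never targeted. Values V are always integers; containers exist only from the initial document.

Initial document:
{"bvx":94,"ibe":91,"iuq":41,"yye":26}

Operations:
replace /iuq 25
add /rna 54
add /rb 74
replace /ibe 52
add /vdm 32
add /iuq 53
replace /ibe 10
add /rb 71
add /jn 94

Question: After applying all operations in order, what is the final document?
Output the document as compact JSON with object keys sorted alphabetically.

After op 1 (replace /iuq 25): {"bvx":94,"ibe":91,"iuq":25,"yye":26}
After op 2 (add /rna 54): {"bvx":94,"ibe":91,"iuq":25,"rna":54,"yye":26}
After op 3 (add /rb 74): {"bvx":94,"ibe":91,"iuq":25,"rb":74,"rna":54,"yye":26}
After op 4 (replace /ibe 52): {"bvx":94,"ibe":52,"iuq":25,"rb":74,"rna":54,"yye":26}
After op 5 (add /vdm 32): {"bvx":94,"ibe":52,"iuq":25,"rb":74,"rna":54,"vdm":32,"yye":26}
After op 6 (add /iuq 53): {"bvx":94,"ibe":52,"iuq":53,"rb":74,"rna":54,"vdm":32,"yye":26}
After op 7 (replace /ibe 10): {"bvx":94,"ibe":10,"iuq":53,"rb":74,"rna":54,"vdm":32,"yye":26}
After op 8 (add /rb 71): {"bvx":94,"ibe":10,"iuq":53,"rb":71,"rna":54,"vdm":32,"yye":26}
After op 9 (add /jn 94): {"bvx":94,"ibe":10,"iuq":53,"jn":94,"rb":71,"rna":54,"vdm":32,"yye":26}

Answer: {"bvx":94,"ibe":10,"iuq":53,"jn":94,"rb":71,"rna":54,"vdm":32,"yye":26}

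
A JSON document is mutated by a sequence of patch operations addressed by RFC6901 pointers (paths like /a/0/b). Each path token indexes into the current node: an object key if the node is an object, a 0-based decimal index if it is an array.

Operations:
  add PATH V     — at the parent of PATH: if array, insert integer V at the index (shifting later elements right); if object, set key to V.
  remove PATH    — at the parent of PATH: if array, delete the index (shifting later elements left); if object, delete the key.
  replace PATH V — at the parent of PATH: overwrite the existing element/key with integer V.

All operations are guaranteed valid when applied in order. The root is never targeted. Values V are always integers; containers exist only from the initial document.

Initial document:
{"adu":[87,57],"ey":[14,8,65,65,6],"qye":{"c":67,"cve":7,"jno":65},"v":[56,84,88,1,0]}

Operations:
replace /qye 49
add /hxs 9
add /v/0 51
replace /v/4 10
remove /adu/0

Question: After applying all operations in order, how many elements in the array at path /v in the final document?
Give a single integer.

Answer: 6

Derivation:
After op 1 (replace /qye 49): {"adu":[87,57],"ey":[14,8,65,65,6],"qye":49,"v":[56,84,88,1,0]}
After op 2 (add /hxs 9): {"adu":[87,57],"ey":[14,8,65,65,6],"hxs":9,"qye":49,"v":[56,84,88,1,0]}
After op 3 (add /v/0 51): {"adu":[87,57],"ey":[14,8,65,65,6],"hxs":9,"qye":49,"v":[51,56,84,88,1,0]}
After op 4 (replace /v/4 10): {"adu":[87,57],"ey":[14,8,65,65,6],"hxs":9,"qye":49,"v":[51,56,84,88,10,0]}
After op 5 (remove /adu/0): {"adu":[57],"ey":[14,8,65,65,6],"hxs":9,"qye":49,"v":[51,56,84,88,10,0]}
Size at path /v: 6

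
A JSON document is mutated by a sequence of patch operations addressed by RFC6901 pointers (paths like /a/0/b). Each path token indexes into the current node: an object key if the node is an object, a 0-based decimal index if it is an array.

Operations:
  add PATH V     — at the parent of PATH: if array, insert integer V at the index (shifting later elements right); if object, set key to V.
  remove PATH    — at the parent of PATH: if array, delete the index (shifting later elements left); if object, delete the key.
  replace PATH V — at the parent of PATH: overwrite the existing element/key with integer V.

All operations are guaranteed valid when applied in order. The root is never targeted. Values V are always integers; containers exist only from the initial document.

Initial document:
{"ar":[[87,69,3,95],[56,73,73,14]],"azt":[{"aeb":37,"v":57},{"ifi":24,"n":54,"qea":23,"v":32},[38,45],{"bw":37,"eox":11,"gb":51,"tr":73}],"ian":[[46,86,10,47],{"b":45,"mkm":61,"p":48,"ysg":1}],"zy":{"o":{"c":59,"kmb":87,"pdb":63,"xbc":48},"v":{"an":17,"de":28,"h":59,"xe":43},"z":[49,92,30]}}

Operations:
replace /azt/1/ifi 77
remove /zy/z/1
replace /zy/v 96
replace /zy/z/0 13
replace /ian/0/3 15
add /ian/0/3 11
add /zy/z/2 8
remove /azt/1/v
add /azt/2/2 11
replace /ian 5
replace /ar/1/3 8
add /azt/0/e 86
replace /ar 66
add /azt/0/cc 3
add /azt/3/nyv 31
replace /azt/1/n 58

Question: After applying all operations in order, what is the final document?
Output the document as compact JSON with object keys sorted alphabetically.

After op 1 (replace /azt/1/ifi 77): {"ar":[[87,69,3,95],[56,73,73,14]],"azt":[{"aeb":37,"v":57},{"ifi":77,"n":54,"qea":23,"v":32},[38,45],{"bw":37,"eox":11,"gb":51,"tr":73}],"ian":[[46,86,10,47],{"b":45,"mkm":61,"p":48,"ysg":1}],"zy":{"o":{"c":59,"kmb":87,"pdb":63,"xbc":48},"v":{"an":17,"de":28,"h":59,"xe":43},"z":[49,92,30]}}
After op 2 (remove /zy/z/1): {"ar":[[87,69,3,95],[56,73,73,14]],"azt":[{"aeb":37,"v":57},{"ifi":77,"n":54,"qea":23,"v":32},[38,45],{"bw":37,"eox":11,"gb":51,"tr":73}],"ian":[[46,86,10,47],{"b":45,"mkm":61,"p":48,"ysg":1}],"zy":{"o":{"c":59,"kmb":87,"pdb":63,"xbc":48},"v":{"an":17,"de":28,"h":59,"xe":43},"z":[49,30]}}
After op 3 (replace /zy/v 96): {"ar":[[87,69,3,95],[56,73,73,14]],"azt":[{"aeb":37,"v":57},{"ifi":77,"n":54,"qea":23,"v":32},[38,45],{"bw":37,"eox":11,"gb":51,"tr":73}],"ian":[[46,86,10,47],{"b":45,"mkm":61,"p":48,"ysg":1}],"zy":{"o":{"c":59,"kmb":87,"pdb":63,"xbc":48},"v":96,"z":[49,30]}}
After op 4 (replace /zy/z/0 13): {"ar":[[87,69,3,95],[56,73,73,14]],"azt":[{"aeb":37,"v":57},{"ifi":77,"n":54,"qea":23,"v":32},[38,45],{"bw":37,"eox":11,"gb":51,"tr":73}],"ian":[[46,86,10,47],{"b":45,"mkm":61,"p":48,"ysg":1}],"zy":{"o":{"c":59,"kmb":87,"pdb":63,"xbc":48},"v":96,"z":[13,30]}}
After op 5 (replace /ian/0/3 15): {"ar":[[87,69,3,95],[56,73,73,14]],"azt":[{"aeb":37,"v":57},{"ifi":77,"n":54,"qea":23,"v":32},[38,45],{"bw":37,"eox":11,"gb":51,"tr":73}],"ian":[[46,86,10,15],{"b":45,"mkm":61,"p":48,"ysg":1}],"zy":{"o":{"c":59,"kmb":87,"pdb":63,"xbc":48},"v":96,"z":[13,30]}}
After op 6 (add /ian/0/3 11): {"ar":[[87,69,3,95],[56,73,73,14]],"azt":[{"aeb":37,"v":57},{"ifi":77,"n":54,"qea":23,"v":32},[38,45],{"bw":37,"eox":11,"gb":51,"tr":73}],"ian":[[46,86,10,11,15],{"b":45,"mkm":61,"p":48,"ysg":1}],"zy":{"o":{"c":59,"kmb":87,"pdb":63,"xbc":48},"v":96,"z":[13,30]}}
After op 7 (add /zy/z/2 8): {"ar":[[87,69,3,95],[56,73,73,14]],"azt":[{"aeb":37,"v":57},{"ifi":77,"n":54,"qea":23,"v":32},[38,45],{"bw":37,"eox":11,"gb":51,"tr":73}],"ian":[[46,86,10,11,15],{"b":45,"mkm":61,"p":48,"ysg":1}],"zy":{"o":{"c":59,"kmb":87,"pdb":63,"xbc":48},"v":96,"z":[13,30,8]}}
After op 8 (remove /azt/1/v): {"ar":[[87,69,3,95],[56,73,73,14]],"azt":[{"aeb":37,"v":57},{"ifi":77,"n":54,"qea":23},[38,45],{"bw":37,"eox":11,"gb":51,"tr":73}],"ian":[[46,86,10,11,15],{"b":45,"mkm":61,"p":48,"ysg":1}],"zy":{"o":{"c":59,"kmb":87,"pdb":63,"xbc":48},"v":96,"z":[13,30,8]}}
After op 9 (add /azt/2/2 11): {"ar":[[87,69,3,95],[56,73,73,14]],"azt":[{"aeb":37,"v":57},{"ifi":77,"n":54,"qea":23},[38,45,11],{"bw":37,"eox":11,"gb":51,"tr":73}],"ian":[[46,86,10,11,15],{"b":45,"mkm":61,"p":48,"ysg":1}],"zy":{"o":{"c":59,"kmb":87,"pdb":63,"xbc":48},"v":96,"z":[13,30,8]}}
After op 10 (replace /ian 5): {"ar":[[87,69,3,95],[56,73,73,14]],"azt":[{"aeb":37,"v":57},{"ifi":77,"n":54,"qea":23},[38,45,11],{"bw":37,"eox":11,"gb":51,"tr":73}],"ian":5,"zy":{"o":{"c":59,"kmb":87,"pdb":63,"xbc":48},"v":96,"z":[13,30,8]}}
After op 11 (replace /ar/1/3 8): {"ar":[[87,69,3,95],[56,73,73,8]],"azt":[{"aeb":37,"v":57},{"ifi":77,"n":54,"qea":23},[38,45,11],{"bw":37,"eox":11,"gb":51,"tr":73}],"ian":5,"zy":{"o":{"c":59,"kmb":87,"pdb":63,"xbc":48},"v":96,"z":[13,30,8]}}
After op 12 (add /azt/0/e 86): {"ar":[[87,69,3,95],[56,73,73,8]],"azt":[{"aeb":37,"e":86,"v":57},{"ifi":77,"n":54,"qea":23},[38,45,11],{"bw":37,"eox":11,"gb":51,"tr":73}],"ian":5,"zy":{"o":{"c":59,"kmb":87,"pdb":63,"xbc":48},"v":96,"z":[13,30,8]}}
After op 13 (replace /ar 66): {"ar":66,"azt":[{"aeb":37,"e":86,"v":57},{"ifi":77,"n":54,"qea":23},[38,45,11],{"bw":37,"eox":11,"gb":51,"tr":73}],"ian":5,"zy":{"o":{"c":59,"kmb":87,"pdb":63,"xbc":48},"v":96,"z":[13,30,8]}}
After op 14 (add /azt/0/cc 3): {"ar":66,"azt":[{"aeb":37,"cc":3,"e":86,"v":57},{"ifi":77,"n":54,"qea":23},[38,45,11],{"bw":37,"eox":11,"gb":51,"tr":73}],"ian":5,"zy":{"o":{"c":59,"kmb":87,"pdb":63,"xbc":48},"v":96,"z":[13,30,8]}}
After op 15 (add /azt/3/nyv 31): {"ar":66,"azt":[{"aeb":37,"cc":3,"e":86,"v":57},{"ifi":77,"n":54,"qea":23},[38,45,11],{"bw":37,"eox":11,"gb":51,"nyv":31,"tr":73}],"ian":5,"zy":{"o":{"c":59,"kmb":87,"pdb":63,"xbc":48},"v":96,"z":[13,30,8]}}
After op 16 (replace /azt/1/n 58): {"ar":66,"azt":[{"aeb":37,"cc":3,"e":86,"v":57},{"ifi":77,"n":58,"qea":23},[38,45,11],{"bw":37,"eox":11,"gb":51,"nyv":31,"tr":73}],"ian":5,"zy":{"o":{"c":59,"kmb":87,"pdb":63,"xbc":48},"v":96,"z":[13,30,8]}}

Answer: {"ar":66,"azt":[{"aeb":37,"cc":3,"e":86,"v":57},{"ifi":77,"n":58,"qea":23},[38,45,11],{"bw":37,"eox":11,"gb":51,"nyv":31,"tr":73}],"ian":5,"zy":{"o":{"c":59,"kmb":87,"pdb":63,"xbc":48},"v":96,"z":[13,30,8]}}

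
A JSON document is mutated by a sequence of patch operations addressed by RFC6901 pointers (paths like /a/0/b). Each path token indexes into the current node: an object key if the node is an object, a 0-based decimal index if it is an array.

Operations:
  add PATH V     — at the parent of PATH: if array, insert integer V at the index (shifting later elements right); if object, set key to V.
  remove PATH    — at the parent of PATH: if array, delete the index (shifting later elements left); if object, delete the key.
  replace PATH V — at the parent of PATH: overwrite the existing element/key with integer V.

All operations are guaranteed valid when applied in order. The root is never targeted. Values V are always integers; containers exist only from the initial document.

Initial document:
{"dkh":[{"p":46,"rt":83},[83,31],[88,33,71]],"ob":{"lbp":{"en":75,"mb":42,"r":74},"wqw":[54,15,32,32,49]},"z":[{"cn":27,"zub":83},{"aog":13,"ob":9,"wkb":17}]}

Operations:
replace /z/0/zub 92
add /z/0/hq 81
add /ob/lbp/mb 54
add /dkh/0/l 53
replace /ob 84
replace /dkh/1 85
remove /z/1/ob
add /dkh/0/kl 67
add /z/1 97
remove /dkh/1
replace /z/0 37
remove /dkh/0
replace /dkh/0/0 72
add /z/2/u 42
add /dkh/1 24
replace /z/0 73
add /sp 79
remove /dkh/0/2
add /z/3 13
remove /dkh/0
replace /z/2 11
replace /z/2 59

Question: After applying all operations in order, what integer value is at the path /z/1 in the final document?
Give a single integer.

Answer: 97

Derivation:
After op 1 (replace /z/0/zub 92): {"dkh":[{"p":46,"rt":83},[83,31],[88,33,71]],"ob":{"lbp":{"en":75,"mb":42,"r":74},"wqw":[54,15,32,32,49]},"z":[{"cn":27,"zub":92},{"aog":13,"ob":9,"wkb":17}]}
After op 2 (add /z/0/hq 81): {"dkh":[{"p":46,"rt":83},[83,31],[88,33,71]],"ob":{"lbp":{"en":75,"mb":42,"r":74},"wqw":[54,15,32,32,49]},"z":[{"cn":27,"hq":81,"zub":92},{"aog":13,"ob":9,"wkb":17}]}
After op 3 (add /ob/lbp/mb 54): {"dkh":[{"p":46,"rt":83},[83,31],[88,33,71]],"ob":{"lbp":{"en":75,"mb":54,"r":74},"wqw":[54,15,32,32,49]},"z":[{"cn":27,"hq":81,"zub":92},{"aog":13,"ob":9,"wkb":17}]}
After op 4 (add /dkh/0/l 53): {"dkh":[{"l":53,"p":46,"rt":83},[83,31],[88,33,71]],"ob":{"lbp":{"en":75,"mb":54,"r":74},"wqw":[54,15,32,32,49]},"z":[{"cn":27,"hq":81,"zub":92},{"aog":13,"ob":9,"wkb":17}]}
After op 5 (replace /ob 84): {"dkh":[{"l":53,"p":46,"rt":83},[83,31],[88,33,71]],"ob":84,"z":[{"cn":27,"hq":81,"zub":92},{"aog":13,"ob":9,"wkb":17}]}
After op 6 (replace /dkh/1 85): {"dkh":[{"l":53,"p":46,"rt":83},85,[88,33,71]],"ob":84,"z":[{"cn":27,"hq":81,"zub":92},{"aog":13,"ob":9,"wkb":17}]}
After op 7 (remove /z/1/ob): {"dkh":[{"l":53,"p":46,"rt":83},85,[88,33,71]],"ob":84,"z":[{"cn":27,"hq":81,"zub":92},{"aog":13,"wkb":17}]}
After op 8 (add /dkh/0/kl 67): {"dkh":[{"kl":67,"l":53,"p":46,"rt":83},85,[88,33,71]],"ob":84,"z":[{"cn":27,"hq":81,"zub":92},{"aog":13,"wkb":17}]}
After op 9 (add /z/1 97): {"dkh":[{"kl":67,"l":53,"p":46,"rt":83},85,[88,33,71]],"ob":84,"z":[{"cn":27,"hq":81,"zub":92},97,{"aog":13,"wkb":17}]}
After op 10 (remove /dkh/1): {"dkh":[{"kl":67,"l":53,"p":46,"rt":83},[88,33,71]],"ob":84,"z":[{"cn":27,"hq":81,"zub":92},97,{"aog":13,"wkb":17}]}
After op 11 (replace /z/0 37): {"dkh":[{"kl":67,"l":53,"p":46,"rt":83},[88,33,71]],"ob":84,"z":[37,97,{"aog":13,"wkb":17}]}
After op 12 (remove /dkh/0): {"dkh":[[88,33,71]],"ob":84,"z":[37,97,{"aog":13,"wkb":17}]}
After op 13 (replace /dkh/0/0 72): {"dkh":[[72,33,71]],"ob":84,"z":[37,97,{"aog":13,"wkb":17}]}
After op 14 (add /z/2/u 42): {"dkh":[[72,33,71]],"ob":84,"z":[37,97,{"aog":13,"u":42,"wkb":17}]}
After op 15 (add /dkh/1 24): {"dkh":[[72,33,71],24],"ob":84,"z":[37,97,{"aog":13,"u":42,"wkb":17}]}
After op 16 (replace /z/0 73): {"dkh":[[72,33,71],24],"ob":84,"z":[73,97,{"aog":13,"u":42,"wkb":17}]}
After op 17 (add /sp 79): {"dkh":[[72,33,71],24],"ob":84,"sp":79,"z":[73,97,{"aog":13,"u":42,"wkb":17}]}
After op 18 (remove /dkh/0/2): {"dkh":[[72,33],24],"ob":84,"sp":79,"z":[73,97,{"aog":13,"u":42,"wkb":17}]}
After op 19 (add /z/3 13): {"dkh":[[72,33],24],"ob":84,"sp":79,"z":[73,97,{"aog":13,"u":42,"wkb":17},13]}
After op 20 (remove /dkh/0): {"dkh":[24],"ob":84,"sp":79,"z":[73,97,{"aog":13,"u":42,"wkb":17},13]}
After op 21 (replace /z/2 11): {"dkh":[24],"ob":84,"sp":79,"z":[73,97,11,13]}
After op 22 (replace /z/2 59): {"dkh":[24],"ob":84,"sp":79,"z":[73,97,59,13]}
Value at /z/1: 97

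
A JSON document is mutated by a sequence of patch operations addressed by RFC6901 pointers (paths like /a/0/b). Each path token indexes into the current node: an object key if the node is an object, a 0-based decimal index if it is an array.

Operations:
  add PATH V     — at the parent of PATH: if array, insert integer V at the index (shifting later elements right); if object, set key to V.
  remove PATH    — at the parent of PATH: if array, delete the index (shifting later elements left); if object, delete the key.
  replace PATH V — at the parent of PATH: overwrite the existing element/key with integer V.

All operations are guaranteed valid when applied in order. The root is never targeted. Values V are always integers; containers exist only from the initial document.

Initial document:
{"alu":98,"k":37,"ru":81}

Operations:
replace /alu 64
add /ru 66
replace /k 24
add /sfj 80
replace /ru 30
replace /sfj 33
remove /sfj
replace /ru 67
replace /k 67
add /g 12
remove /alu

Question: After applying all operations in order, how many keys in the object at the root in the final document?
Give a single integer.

Answer: 3

Derivation:
After op 1 (replace /alu 64): {"alu":64,"k":37,"ru":81}
After op 2 (add /ru 66): {"alu":64,"k":37,"ru":66}
After op 3 (replace /k 24): {"alu":64,"k":24,"ru":66}
After op 4 (add /sfj 80): {"alu":64,"k":24,"ru":66,"sfj":80}
After op 5 (replace /ru 30): {"alu":64,"k":24,"ru":30,"sfj":80}
After op 6 (replace /sfj 33): {"alu":64,"k":24,"ru":30,"sfj":33}
After op 7 (remove /sfj): {"alu":64,"k":24,"ru":30}
After op 8 (replace /ru 67): {"alu":64,"k":24,"ru":67}
After op 9 (replace /k 67): {"alu":64,"k":67,"ru":67}
After op 10 (add /g 12): {"alu":64,"g":12,"k":67,"ru":67}
After op 11 (remove /alu): {"g":12,"k":67,"ru":67}
Size at the root: 3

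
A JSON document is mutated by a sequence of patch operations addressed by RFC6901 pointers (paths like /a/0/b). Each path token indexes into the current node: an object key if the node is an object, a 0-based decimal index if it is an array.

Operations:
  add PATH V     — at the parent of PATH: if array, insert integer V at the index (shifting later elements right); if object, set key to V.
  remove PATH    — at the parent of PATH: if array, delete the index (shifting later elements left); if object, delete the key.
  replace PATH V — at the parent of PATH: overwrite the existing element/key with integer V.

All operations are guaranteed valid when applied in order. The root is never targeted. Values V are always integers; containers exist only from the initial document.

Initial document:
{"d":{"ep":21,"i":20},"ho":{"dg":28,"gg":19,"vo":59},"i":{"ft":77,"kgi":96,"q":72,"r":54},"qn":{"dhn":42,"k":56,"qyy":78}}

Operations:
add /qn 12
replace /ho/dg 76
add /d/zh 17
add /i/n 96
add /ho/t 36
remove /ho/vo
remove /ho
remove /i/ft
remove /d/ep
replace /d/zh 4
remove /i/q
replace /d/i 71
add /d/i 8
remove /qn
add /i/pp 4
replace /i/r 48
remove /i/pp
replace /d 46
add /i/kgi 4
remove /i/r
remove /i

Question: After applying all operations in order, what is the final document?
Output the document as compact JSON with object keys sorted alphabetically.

Answer: {"d":46}

Derivation:
After op 1 (add /qn 12): {"d":{"ep":21,"i":20},"ho":{"dg":28,"gg":19,"vo":59},"i":{"ft":77,"kgi":96,"q":72,"r":54},"qn":12}
After op 2 (replace /ho/dg 76): {"d":{"ep":21,"i":20},"ho":{"dg":76,"gg":19,"vo":59},"i":{"ft":77,"kgi":96,"q":72,"r":54},"qn":12}
After op 3 (add /d/zh 17): {"d":{"ep":21,"i":20,"zh":17},"ho":{"dg":76,"gg":19,"vo":59},"i":{"ft":77,"kgi":96,"q":72,"r":54},"qn":12}
After op 4 (add /i/n 96): {"d":{"ep":21,"i":20,"zh":17},"ho":{"dg":76,"gg":19,"vo":59},"i":{"ft":77,"kgi":96,"n":96,"q":72,"r":54},"qn":12}
After op 5 (add /ho/t 36): {"d":{"ep":21,"i":20,"zh":17},"ho":{"dg":76,"gg":19,"t":36,"vo":59},"i":{"ft":77,"kgi":96,"n":96,"q":72,"r":54},"qn":12}
After op 6 (remove /ho/vo): {"d":{"ep":21,"i":20,"zh":17},"ho":{"dg":76,"gg":19,"t":36},"i":{"ft":77,"kgi":96,"n":96,"q":72,"r":54},"qn":12}
After op 7 (remove /ho): {"d":{"ep":21,"i":20,"zh":17},"i":{"ft":77,"kgi":96,"n":96,"q":72,"r":54},"qn":12}
After op 8 (remove /i/ft): {"d":{"ep":21,"i":20,"zh":17},"i":{"kgi":96,"n":96,"q":72,"r":54},"qn":12}
After op 9 (remove /d/ep): {"d":{"i":20,"zh":17},"i":{"kgi":96,"n":96,"q":72,"r":54},"qn":12}
After op 10 (replace /d/zh 4): {"d":{"i":20,"zh":4},"i":{"kgi":96,"n":96,"q":72,"r":54},"qn":12}
After op 11 (remove /i/q): {"d":{"i":20,"zh":4},"i":{"kgi":96,"n":96,"r":54},"qn":12}
After op 12 (replace /d/i 71): {"d":{"i":71,"zh":4},"i":{"kgi":96,"n":96,"r":54},"qn":12}
After op 13 (add /d/i 8): {"d":{"i":8,"zh":4},"i":{"kgi":96,"n":96,"r":54},"qn":12}
After op 14 (remove /qn): {"d":{"i":8,"zh":4},"i":{"kgi":96,"n":96,"r":54}}
After op 15 (add /i/pp 4): {"d":{"i":8,"zh":4},"i":{"kgi":96,"n":96,"pp":4,"r":54}}
After op 16 (replace /i/r 48): {"d":{"i":8,"zh":4},"i":{"kgi":96,"n":96,"pp":4,"r":48}}
After op 17 (remove /i/pp): {"d":{"i":8,"zh":4},"i":{"kgi":96,"n":96,"r":48}}
After op 18 (replace /d 46): {"d":46,"i":{"kgi":96,"n":96,"r":48}}
After op 19 (add /i/kgi 4): {"d":46,"i":{"kgi":4,"n":96,"r":48}}
After op 20 (remove /i/r): {"d":46,"i":{"kgi":4,"n":96}}
After op 21 (remove /i): {"d":46}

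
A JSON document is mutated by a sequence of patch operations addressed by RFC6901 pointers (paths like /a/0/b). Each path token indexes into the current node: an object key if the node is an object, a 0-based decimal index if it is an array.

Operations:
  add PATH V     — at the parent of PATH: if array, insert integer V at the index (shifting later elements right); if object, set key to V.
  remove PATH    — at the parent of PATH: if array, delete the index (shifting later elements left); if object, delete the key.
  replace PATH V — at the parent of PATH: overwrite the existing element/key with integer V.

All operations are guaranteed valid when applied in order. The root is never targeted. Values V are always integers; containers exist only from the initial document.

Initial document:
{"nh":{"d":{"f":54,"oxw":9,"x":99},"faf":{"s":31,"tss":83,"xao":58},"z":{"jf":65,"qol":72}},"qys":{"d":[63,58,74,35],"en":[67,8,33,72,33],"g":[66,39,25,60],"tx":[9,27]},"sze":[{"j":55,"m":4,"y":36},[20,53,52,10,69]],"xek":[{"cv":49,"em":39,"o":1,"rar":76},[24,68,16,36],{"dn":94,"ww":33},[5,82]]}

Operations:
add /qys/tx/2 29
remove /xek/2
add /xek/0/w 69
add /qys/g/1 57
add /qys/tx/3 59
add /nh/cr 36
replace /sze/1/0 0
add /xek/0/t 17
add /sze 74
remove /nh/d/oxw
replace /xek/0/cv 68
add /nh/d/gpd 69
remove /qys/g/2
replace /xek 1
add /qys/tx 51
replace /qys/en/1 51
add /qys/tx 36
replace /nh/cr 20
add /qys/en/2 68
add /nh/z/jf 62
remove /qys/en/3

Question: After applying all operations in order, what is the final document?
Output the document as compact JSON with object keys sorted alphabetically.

After op 1 (add /qys/tx/2 29): {"nh":{"d":{"f":54,"oxw":9,"x":99},"faf":{"s":31,"tss":83,"xao":58},"z":{"jf":65,"qol":72}},"qys":{"d":[63,58,74,35],"en":[67,8,33,72,33],"g":[66,39,25,60],"tx":[9,27,29]},"sze":[{"j":55,"m":4,"y":36},[20,53,52,10,69]],"xek":[{"cv":49,"em":39,"o":1,"rar":76},[24,68,16,36],{"dn":94,"ww":33},[5,82]]}
After op 2 (remove /xek/2): {"nh":{"d":{"f":54,"oxw":9,"x":99},"faf":{"s":31,"tss":83,"xao":58},"z":{"jf":65,"qol":72}},"qys":{"d":[63,58,74,35],"en":[67,8,33,72,33],"g":[66,39,25,60],"tx":[9,27,29]},"sze":[{"j":55,"m":4,"y":36},[20,53,52,10,69]],"xek":[{"cv":49,"em":39,"o":1,"rar":76},[24,68,16,36],[5,82]]}
After op 3 (add /xek/0/w 69): {"nh":{"d":{"f":54,"oxw":9,"x":99},"faf":{"s":31,"tss":83,"xao":58},"z":{"jf":65,"qol":72}},"qys":{"d":[63,58,74,35],"en":[67,8,33,72,33],"g":[66,39,25,60],"tx":[9,27,29]},"sze":[{"j":55,"m":4,"y":36},[20,53,52,10,69]],"xek":[{"cv":49,"em":39,"o":1,"rar":76,"w":69},[24,68,16,36],[5,82]]}
After op 4 (add /qys/g/1 57): {"nh":{"d":{"f":54,"oxw":9,"x":99},"faf":{"s":31,"tss":83,"xao":58},"z":{"jf":65,"qol":72}},"qys":{"d":[63,58,74,35],"en":[67,8,33,72,33],"g":[66,57,39,25,60],"tx":[9,27,29]},"sze":[{"j":55,"m":4,"y":36},[20,53,52,10,69]],"xek":[{"cv":49,"em":39,"o":1,"rar":76,"w":69},[24,68,16,36],[5,82]]}
After op 5 (add /qys/tx/3 59): {"nh":{"d":{"f":54,"oxw":9,"x":99},"faf":{"s":31,"tss":83,"xao":58},"z":{"jf":65,"qol":72}},"qys":{"d":[63,58,74,35],"en":[67,8,33,72,33],"g":[66,57,39,25,60],"tx":[9,27,29,59]},"sze":[{"j":55,"m":4,"y":36},[20,53,52,10,69]],"xek":[{"cv":49,"em":39,"o":1,"rar":76,"w":69},[24,68,16,36],[5,82]]}
After op 6 (add /nh/cr 36): {"nh":{"cr":36,"d":{"f":54,"oxw":9,"x":99},"faf":{"s":31,"tss":83,"xao":58},"z":{"jf":65,"qol":72}},"qys":{"d":[63,58,74,35],"en":[67,8,33,72,33],"g":[66,57,39,25,60],"tx":[9,27,29,59]},"sze":[{"j":55,"m":4,"y":36},[20,53,52,10,69]],"xek":[{"cv":49,"em":39,"o":1,"rar":76,"w":69},[24,68,16,36],[5,82]]}
After op 7 (replace /sze/1/0 0): {"nh":{"cr":36,"d":{"f":54,"oxw":9,"x":99},"faf":{"s":31,"tss":83,"xao":58},"z":{"jf":65,"qol":72}},"qys":{"d":[63,58,74,35],"en":[67,8,33,72,33],"g":[66,57,39,25,60],"tx":[9,27,29,59]},"sze":[{"j":55,"m":4,"y":36},[0,53,52,10,69]],"xek":[{"cv":49,"em":39,"o":1,"rar":76,"w":69},[24,68,16,36],[5,82]]}
After op 8 (add /xek/0/t 17): {"nh":{"cr":36,"d":{"f":54,"oxw":9,"x":99},"faf":{"s":31,"tss":83,"xao":58},"z":{"jf":65,"qol":72}},"qys":{"d":[63,58,74,35],"en":[67,8,33,72,33],"g":[66,57,39,25,60],"tx":[9,27,29,59]},"sze":[{"j":55,"m":4,"y":36},[0,53,52,10,69]],"xek":[{"cv":49,"em":39,"o":1,"rar":76,"t":17,"w":69},[24,68,16,36],[5,82]]}
After op 9 (add /sze 74): {"nh":{"cr":36,"d":{"f":54,"oxw":9,"x":99},"faf":{"s":31,"tss":83,"xao":58},"z":{"jf":65,"qol":72}},"qys":{"d":[63,58,74,35],"en":[67,8,33,72,33],"g":[66,57,39,25,60],"tx":[9,27,29,59]},"sze":74,"xek":[{"cv":49,"em":39,"o":1,"rar":76,"t":17,"w":69},[24,68,16,36],[5,82]]}
After op 10 (remove /nh/d/oxw): {"nh":{"cr":36,"d":{"f":54,"x":99},"faf":{"s":31,"tss":83,"xao":58},"z":{"jf":65,"qol":72}},"qys":{"d":[63,58,74,35],"en":[67,8,33,72,33],"g":[66,57,39,25,60],"tx":[9,27,29,59]},"sze":74,"xek":[{"cv":49,"em":39,"o":1,"rar":76,"t":17,"w":69},[24,68,16,36],[5,82]]}
After op 11 (replace /xek/0/cv 68): {"nh":{"cr":36,"d":{"f":54,"x":99},"faf":{"s":31,"tss":83,"xao":58},"z":{"jf":65,"qol":72}},"qys":{"d":[63,58,74,35],"en":[67,8,33,72,33],"g":[66,57,39,25,60],"tx":[9,27,29,59]},"sze":74,"xek":[{"cv":68,"em":39,"o":1,"rar":76,"t":17,"w":69},[24,68,16,36],[5,82]]}
After op 12 (add /nh/d/gpd 69): {"nh":{"cr":36,"d":{"f":54,"gpd":69,"x":99},"faf":{"s":31,"tss":83,"xao":58},"z":{"jf":65,"qol":72}},"qys":{"d":[63,58,74,35],"en":[67,8,33,72,33],"g":[66,57,39,25,60],"tx":[9,27,29,59]},"sze":74,"xek":[{"cv":68,"em":39,"o":1,"rar":76,"t":17,"w":69},[24,68,16,36],[5,82]]}
After op 13 (remove /qys/g/2): {"nh":{"cr":36,"d":{"f":54,"gpd":69,"x":99},"faf":{"s":31,"tss":83,"xao":58},"z":{"jf":65,"qol":72}},"qys":{"d":[63,58,74,35],"en":[67,8,33,72,33],"g":[66,57,25,60],"tx":[9,27,29,59]},"sze":74,"xek":[{"cv":68,"em":39,"o":1,"rar":76,"t":17,"w":69},[24,68,16,36],[5,82]]}
After op 14 (replace /xek 1): {"nh":{"cr":36,"d":{"f":54,"gpd":69,"x":99},"faf":{"s":31,"tss":83,"xao":58},"z":{"jf":65,"qol":72}},"qys":{"d":[63,58,74,35],"en":[67,8,33,72,33],"g":[66,57,25,60],"tx":[9,27,29,59]},"sze":74,"xek":1}
After op 15 (add /qys/tx 51): {"nh":{"cr":36,"d":{"f":54,"gpd":69,"x":99},"faf":{"s":31,"tss":83,"xao":58},"z":{"jf":65,"qol":72}},"qys":{"d":[63,58,74,35],"en":[67,8,33,72,33],"g":[66,57,25,60],"tx":51},"sze":74,"xek":1}
After op 16 (replace /qys/en/1 51): {"nh":{"cr":36,"d":{"f":54,"gpd":69,"x":99},"faf":{"s":31,"tss":83,"xao":58},"z":{"jf":65,"qol":72}},"qys":{"d":[63,58,74,35],"en":[67,51,33,72,33],"g":[66,57,25,60],"tx":51},"sze":74,"xek":1}
After op 17 (add /qys/tx 36): {"nh":{"cr":36,"d":{"f":54,"gpd":69,"x":99},"faf":{"s":31,"tss":83,"xao":58},"z":{"jf":65,"qol":72}},"qys":{"d":[63,58,74,35],"en":[67,51,33,72,33],"g":[66,57,25,60],"tx":36},"sze":74,"xek":1}
After op 18 (replace /nh/cr 20): {"nh":{"cr":20,"d":{"f":54,"gpd":69,"x":99},"faf":{"s":31,"tss":83,"xao":58},"z":{"jf":65,"qol":72}},"qys":{"d":[63,58,74,35],"en":[67,51,33,72,33],"g":[66,57,25,60],"tx":36},"sze":74,"xek":1}
After op 19 (add /qys/en/2 68): {"nh":{"cr":20,"d":{"f":54,"gpd":69,"x":99},"faf":{"s":31,"tss":83,"xao":58},"z":{"jf":65,"qol":72}},"qys":{"d":[63,58,74,35],"en":[67,51,68,33,72,33],"g":[66,57,25,60],"tx":36},"sze":74,"xek":1}
After op 20 (add /nh/z/jf 62): {"nh":{"cr":20,"d":{"f":54,"gpd":69,"x":99},"faf":{"s":31,"tss":83,"xao":58},"z":{"jf":62,"qol":72}},"qys":{"d":[63,58,74,35],"en":[67,51,68,33,72,33],"g":[66,57,25,60],"tx":36},"sze":74,"xek":1}
After op 21 (remove /qys/en/3): {"nh":{"cr":20,"d":{"f":54,"gpd":69,"x":99},"faf":{"s":31,"tss":83,"xao":58},"z":{"jf":62,"qol":72}},"qys":{"d":[63,58,74,35],"en":[67,51,68,72,33],"g":[66,57,25,60],"tx":36},"sze":74,"xek":1}

Answer: {"nh":{"cr":20,"d":{"f":54,"gpd":69,"x":99},"faf":{"s":31,"tss":83,"xao":58},"z":{"jf":62,"qol":72}},"qys":{"d":[63,58,74,35],"en":[67,51,68,72,33],"g":[66,57,25,60],"tx":36},"sze":74,"xek":1}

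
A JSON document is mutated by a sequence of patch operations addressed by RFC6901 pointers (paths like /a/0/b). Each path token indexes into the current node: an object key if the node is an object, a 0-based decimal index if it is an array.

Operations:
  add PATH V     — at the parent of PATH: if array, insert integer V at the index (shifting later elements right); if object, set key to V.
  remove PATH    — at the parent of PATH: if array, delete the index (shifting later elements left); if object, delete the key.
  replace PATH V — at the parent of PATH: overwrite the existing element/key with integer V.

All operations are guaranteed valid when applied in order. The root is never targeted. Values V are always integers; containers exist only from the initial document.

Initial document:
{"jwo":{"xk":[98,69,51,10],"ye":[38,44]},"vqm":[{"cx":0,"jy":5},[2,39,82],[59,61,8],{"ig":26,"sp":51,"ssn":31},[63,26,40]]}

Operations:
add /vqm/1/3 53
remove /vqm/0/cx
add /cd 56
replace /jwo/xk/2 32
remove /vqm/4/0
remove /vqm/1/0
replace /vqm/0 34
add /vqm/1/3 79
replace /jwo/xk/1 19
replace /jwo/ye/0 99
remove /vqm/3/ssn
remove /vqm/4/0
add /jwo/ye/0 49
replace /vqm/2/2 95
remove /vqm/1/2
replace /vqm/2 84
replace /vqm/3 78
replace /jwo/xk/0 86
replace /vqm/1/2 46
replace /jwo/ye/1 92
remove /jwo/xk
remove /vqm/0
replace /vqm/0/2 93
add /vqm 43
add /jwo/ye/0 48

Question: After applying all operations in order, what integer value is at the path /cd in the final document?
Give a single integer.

After op 1 (add /vqm/1/3 53): {"jwo":{"xk":[98,69,51,10],"ye":[38,44]},"vqm":[{"cx":0,"jy":5},[2,39,82,53],[59,61,8],{"ig":26,"sp":51,"ssn":31},[63,26,40]]}
After op 2 (remove /vqm/0/cx): {"jwo":{"xk":[98,69,51,10],"ye":[38,44]},"vqm":[{"jy":5},[2,39,82,53],[59,61,8],{"ig":26,"sp":51,"ssn":31},[63,26,40]]}
After op 3 (add /cd 56): {"cd":56,"jwo":{"xk":[98,69,51,10],"ye":[38,44]},"vqm":[{"jy":5},[2,39,82,53],[59,61,8],{"ig":26,"sp":51,"ssn":31},[63,26,40]]}
After op 4 (replace /jwo/xk/2 32): {"cd":56,"jwo":{"xk":[98,69,32,10],"ye":[38,44]},"vqm":[{"jy":5},[2,39,82,53],[59,61,8],{"ig":26,"sp":51,"ssn":31},[63,26,40]]}
After op 5 (remove /vqm/4/0): {"cd":56,"jwo":{"xk":[98,69,32,10],"ye":[38,44]},"vqm":[{"jy":5},[2,39,82,53],[59,61,8],{"ig":26,"sp":51,"ssn":31},[26,40]]}
After op 6 (remove /vqm/1/0): {"cd":56,"jwo":{"xk":[98,69,32,10],"ye":[38,44]},"vqm":[{"jy":5},[39,82,53],[59,61,8],{"ig":26,"sp":51,"ssn":31},[26,40]]}
After op 7 (replace /vqm/0 34): {"cd":56,"jwo":{"xk":[98,69,32,10],"ye":[38,44]},"vqm":[34,[39,82,53],[59,61,8],{"ig":26,"sp":51,"ssn":31},[26,40]]}
After op 8 (add /vqm/1/3 79): {"cd":56,"jwo":{"xk":[98,69,32,10],"ye":[38,44]},"vqm":[34,[39,82,53,79],[59,61,8],{"ig":26,"sp":51,"ssn":31},[26,40]]}
After op 9 (replace /jwo/xk/1 19): {"cd":56,"jwo":{"xk":[98,19,32,10],"ye":[38,44]},"vqm":[34,[39,82,53,79],[59,61,8],{"ig":26,"sp":51,"ssn":31},[26,40]]}
After op 10 (replace /jwo/ye/0 99): {"cd":56,"jwo":{"xk":[98,19,32,10],"ye":[99,44]},"vqm":[34,[39,82,53,79],[59,61,8],{"ig":26,"sp":51,"ssn":31},[26,40]]}
After op 11 (remove /vqm/3/ssn): {"cd":56,"jwo":{"xk":[98,19,32,10],"ye":[99,44]},"vqm":[34,[39,82,53,79],[59,61,8],{"ig":26,"sp":51},[26,40]]}
After op 12 (remove /vqm/4/0): {"cd":56,"jwo":{"xk":[98,19,32,10],"ye":[99,44]},"vqm":[34,[39,82,53,79],[59,61,8],{"ig":26,"sp":51},[40]]}
After op 13 (add /jwo/ye/0 49): {"cd":56,"jwo":{"xk":[98,19,32,10],"ye":[49,99,44]},"vqm":[34,[39,82,53,79],[59,61,8],{"ig":26,"sp":51},[40]]}
After op 14 (replace /vqm/2/2 95): {"cd":56,"jwo":{"xk":[98,19,32,10],"ye":[49,99,44]},"vqm":[34,[39,82,53,79],[59,61,95],{"ig":26,"sp":51},[40]]}
After op 15 (remove /vqm/1/2): {"cd":56,"jwo":{"xk":[98,19,32,10],"ye":[49,99,44]},"vqm":[34,[39,82,79],[59,61,95],{"ig":26,"sp":51},[40]]}
After op 16 (replace /vqm/2 84): {"cd":56,"jwo":{"xk":[98,19,32,10],"ye":[49,99,44]},"vqm":[34,[39,82,79],84,{"ig":26,"sp":51},[40]]}
After op 17 (replace /vqm/3 78): {"cd":56,"jwo":{"xk":[98,19,32,10],"ye":[49,99,44]},"vqm":[34,[39,82,79],84,78,[40]]}
After op 18 (replace /jwo/xk/0 86): {"cd":56,"jwo":{"xk":[86,19,32,10],"ye":[49,99,44]},"vqm":[34,[39,82,79],84,78,[40]]}
After op 19 (replace /vqm/1/2 46): {"cd":56,"jwo":{"xk":[86,19,32,10],"ye":[49,99,44]},"vqm":[34,[39,82,46],84,78,[40]]}
After op 20 (replace /jwo/ye/1 92): {"cd":56,"jwo":{"xk":[86,19,32,10],"ye":[49,92,44]},"vqm":[34,[39,82,46],84,78,[40]]}
After op 21 (remove /jwo/xk): {"cd":56,"jwo":{"ye":[49,92,44]},"vqm":[34,[39,82,46],84,78,[40]]}
After op 22 (remove /vqm/0): {"cd":56,"jwo":{"ye":[49,92,44]},"vqm":[[39,82,46],84,78,[40]]}
After op 23 (replace /vqm/0/2 93): {"cd":56,"jwo":{"ye":[49,92,44]},"vqm":[[39,82,93],84,78,[40]]}
After op 24 (add /vqm 43): {"cd":56,"jwo":{"ye":[49,92,44]},"vqm":43}
After op 25 (add /jwo/ye/0 48): {"cd":56,"jwo":{"ye":[48,49,92,44]},"vqm":43}
Value at /cd: 56

Answer: 56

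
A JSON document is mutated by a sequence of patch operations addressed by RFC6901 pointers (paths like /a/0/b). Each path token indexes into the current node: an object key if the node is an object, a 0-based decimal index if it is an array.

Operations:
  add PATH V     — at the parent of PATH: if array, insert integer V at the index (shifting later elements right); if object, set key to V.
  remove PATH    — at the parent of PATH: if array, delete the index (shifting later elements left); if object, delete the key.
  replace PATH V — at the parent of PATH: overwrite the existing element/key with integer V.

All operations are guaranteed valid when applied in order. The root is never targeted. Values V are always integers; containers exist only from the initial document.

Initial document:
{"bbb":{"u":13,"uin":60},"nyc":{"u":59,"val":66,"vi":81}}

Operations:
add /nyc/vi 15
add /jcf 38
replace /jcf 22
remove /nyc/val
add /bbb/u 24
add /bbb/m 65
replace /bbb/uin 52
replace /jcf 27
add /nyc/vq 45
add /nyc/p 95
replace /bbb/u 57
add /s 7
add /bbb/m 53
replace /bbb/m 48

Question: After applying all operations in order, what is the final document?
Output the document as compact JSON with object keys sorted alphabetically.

Answer: {"bbb":{"m":48,"u":57,"uin":52},"jcf":27,"nyc":{"p":95,"u":59,"vi":15,"vq":45},"s":7}

Derivation:
After op 1 (add /nyc/vi 15): {"bbb":{"u":13,"uin":60},"nyc":{"u":59,"val":66,"vi":15}}
After op 2 (add /jcf 38): {"bbb":{"u":13,"uin":60},"jcf":38,"nyc":{"u":59,"val":66,"vi":15}}
After op 3 (replace /jcf 22): {"bbb":{"u":13,"uin":60},"jcf":22,"nyc":{"u":59,"val":66,"vi":15}}
After op 4 (remove /nyc/val): {"bbb":{"u":13,"uin":60},"jcf":22,"nyc":{"u":59,"vi":15}}
After op 5 (add /bbb/u 24): {"bbb":{"u":24,"uin":60},"jcf":22,"nyc":{"u":59,"vi":15}}
After op 6 (add /bbb/m 65): {"bbb":{"m":65,"u":24,"uin":60},"jcf":22,"nyc":{"u":59,"vi":15}}
After op 7 (replace /bbb/uin 52): {"bbb":{"m":65,"u":24,"uin":52},"jcf":22,"nyc":{"u":59,"vi":15}}
After op 8 (replace /jcf 27): {"bbb":{"m":65,"u":24,"uin":52},"jcf":27,"nyc":{"u":59,"vi":15}}
After op 9 (add /nyc/vq 45): {"bbb":{"m":65,"u":24,"uin":52},"jcf":27,"nyc":{"u":59,"vi":15,"vq":45}}
After op 10 (add /nyc/p 95): {"bbb":{"m":65,"u":24,"uin":52},"jcf":27,"nyc":{"p":95,"u":59,"vi":15,"vq":45}}
After op 11 (replace /bbb/u 57): {"bbb":{"m":65,"u":57,"uin":52},"jcf":27,"nyc":{"p":95,"u":59,"vi":15,"vq":45}}
After op 12 (add /s 7): {"bbb":{"m":65,"u":57,"uin":52},"jcf":27,"nyc":{"p":95,"u":59,"vi":15,"vq":45},"s":7}
After op 13 (add /bbb/m 53): {"bbb":{"m":53,"u":57,"uin":52},"jcf":27,"nyc":{"p":95,"u":59,"vi":15,"vq":45},"s":7}
After op 14 (replace /bbb/m 48): {"bbb":{"m":48,"u":57,"uin":52},"jcf":27,"nyc":{"p":95,"u":59,"vi":15,"vq":45},"s":7}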